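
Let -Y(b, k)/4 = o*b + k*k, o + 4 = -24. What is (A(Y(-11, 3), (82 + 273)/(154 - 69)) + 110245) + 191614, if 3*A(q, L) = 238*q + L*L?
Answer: 174501218/867 ≈ 2.0127e+5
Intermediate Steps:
o = -28 (o = -4 - 24 = -28)
Y(b, k) = -4*k² + 112*b (Y(b, k) = -4*(-28*b + k*k) = -4*(-28*b + k²) = -4*(k² - 28*b) = -4*k² + 112*b)
A(q, L) = L²/3 + 238*q/3 (A(q, L) = (238*q + L*L)/3 = (238*q + L²)/3 = (L² + 238*q)/3 = L²/3 + 238*q/3)
(A(Y(-11, 3), (82 + 273)/(154 - 69)) + 110245) + 191614 = ((((82 + 273)/(154 - 69))²/3 + 238*(-4*3² + 112*(-11))/3) + 110245) + 191614 = (((355/85)²/3 + 238*(-4*9 - 1232)/3) + 110245) + 191614 = (((355*(1/85))²/3 + 238*(-36 - 1232)/3) + 110245) + 191614 = (((71/17)²/3 + (238/3)*(-1268)) + 110245) + 191614 = (((⅓)*(5041/289) - 301784/3) + 110245) + 191614 = ((5041/867 - 301784/3) + 110245) + 191614 = (-87210535/867 + 110245) + 191614 = 8371880/867 + 191614 = 174501218/867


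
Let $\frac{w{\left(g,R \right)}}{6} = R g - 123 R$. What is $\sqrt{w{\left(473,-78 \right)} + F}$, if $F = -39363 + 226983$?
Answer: $2 \sqrt{5955} \approx 154.34$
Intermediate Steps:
$F = 187620$
$w{\left(g,R \right)} = - 738 R + 6 R g$ ($w{\left(g,R \right)} = 6 \left(R g - 123 R\right) = 6 \left(- 123 R + R g\right) = - 738 R + 6 R g$)
$\sqrt{w{\left(473,-78 \right)} + F} = \sqrt{6 \left(-78\right) \left(-123 + 473\right) + 187620} = \sqrt{6 \left(-78\right) 350 + 187620} = \sqrt{-163800 + 187620} = \sqrt{23820} = 2 \sqrt{5955}$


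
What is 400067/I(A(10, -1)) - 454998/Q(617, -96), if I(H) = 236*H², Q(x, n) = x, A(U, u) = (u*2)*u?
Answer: -182676773/582448 ≈ -313.64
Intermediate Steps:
A(U, u) = 2*u² (A(U, u) = (2*u)*u = 2*u²)
400067/I(A(10, -1)) - 454998/Q(617, -96) = 400067/((236*(2*(-1)²)²)) - 454998/617 = 400067/((236*(2*1)²)) - 454998*1/617 = 400067/((236*2²)) - 454998/617 = 400067/((236*4)) - 454998/617 = 400067/944 - 454998/617 = -182676773/582448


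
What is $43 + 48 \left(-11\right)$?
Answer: $-485$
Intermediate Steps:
$43 + 48 \left(-11\right) = 43 - 528 = -485$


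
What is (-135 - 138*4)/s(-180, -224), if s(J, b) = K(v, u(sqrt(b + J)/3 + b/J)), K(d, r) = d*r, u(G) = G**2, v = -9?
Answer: 154575/(4*(28 + 15*I*sqrt(101))**2) ≈ -1.5341 - 0.59027*I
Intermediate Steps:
s(J, b) = -9*(sqrt(J + b)/3 + b/J)**2 (s(J, b) = -9*(sqrt(b + J)/3 + b/J)**2 = -9*(sqrt(J + b)*(1/3) + b/J)**2 = -9*(sqrt(J + b)/3 + b/J)**2)
(-135 - 138*4)/s(-180, -224) = (-135 - 138*4)/((-1*(3*(-224) - 180*sqrt(-180 - 224))**2/(-180)**2)) = (-135 - 552)/((-1*1/32400*(-672 - 360*I*sqrt(101))**2)) = -687*(-32400/(-672 - 360*I*sqrt(101))**2) = -(-22258800)/(-672 - 360*I*sqrt(101))**2 = 22258800/(-672 - 360*I*sqrt(101))**2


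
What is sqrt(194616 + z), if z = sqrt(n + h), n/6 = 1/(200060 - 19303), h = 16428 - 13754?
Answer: 2*sqrt(1589676669206046 + 180757*sqrt(5460490743598))/180757 ≈ 441.21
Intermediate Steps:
h = 2674
n = 6/180757 (n = 6/(200060 - 19303) = 6/180757 ≈ 3.3194e-5)
z = 4*sqrt(5460490743598)/180757 (z = sqrt(6/180757 + 2674) = sqrt(483344224/180757) = 4*sqrt(5460490743598)/180757 ≈ 51.711)
sqrt(194616 + z) = sqrt(194616 + 4*sqrt(5460490743598)/180757)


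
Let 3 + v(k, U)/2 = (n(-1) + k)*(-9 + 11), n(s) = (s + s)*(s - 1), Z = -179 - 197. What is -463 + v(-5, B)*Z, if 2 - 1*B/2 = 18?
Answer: 3297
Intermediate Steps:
B = -32 (B = 4 - 2*18 = 4 - 36 = -32)
Z = -376
n(s) = 2*s*(-1 + s) (n(s) = (2*s)*(-1 + s) = 2*s*(-1 + s))
v(k, U) = 10 + 4*k (v(k, U) = -6 + 2*((2*(-1)*(-1 - 1) + k)*(-9 + 11)) = -6 + 2*((2*(-1)*(-2) + k)*2) = -6 + 2*((4 + k)*2) = -6 + 2*(8 + 2*k) = -6 + (16 + 4*k) = 10 + 4*k)
-463 + v(-5, B)*Z = -463 + (10 + 4*(-5))*(-376) = -463 + (10 - 20)*(-376) = -463 - 10*(-376) = -463 + 3760 = 3297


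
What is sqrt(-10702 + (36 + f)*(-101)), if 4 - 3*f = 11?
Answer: I*sqrt(126921)/3 ≈ 118.75*I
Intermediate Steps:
f = -7/3 (f = 4/3 - 1/3*11 = 4/3 - 11/3 = -7/3 ≈ -2.3333)
sqrt(-10702 + (36 + f)*(-101)) = sqrt(-10702 + (36 - 7/3)*(-101)) = sqrt(-10702 + (101/3)*(-101)) = sqrt(-10702 - 10201/3) = sqrt(-42307/3) = I*sqrt(126921)/3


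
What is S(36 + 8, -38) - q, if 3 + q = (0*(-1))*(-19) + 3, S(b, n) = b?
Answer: 44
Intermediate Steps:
q = 0 (q = -3 + ((0*(-1))*(-19) + 3) = -3 + (0*(-19) + 3) = -3 + (0 + 3) = -3 + 3 = 0)
S(36 + 8, -38) - q = (36 + 8) - 1*0 = 44 + 0 = 44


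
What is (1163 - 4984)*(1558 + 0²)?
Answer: -5953118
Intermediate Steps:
(1163 - 4984)*(1558 + 0²) = -3821*(1558 + 0) = -3821*1558 = -5953118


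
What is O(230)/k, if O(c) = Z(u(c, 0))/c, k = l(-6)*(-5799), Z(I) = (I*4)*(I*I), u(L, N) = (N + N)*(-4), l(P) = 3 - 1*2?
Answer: 0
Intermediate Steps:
l(P) = 1 (l(P) = 3 - 2 = 1)
u(L, N) = -8*N (u(L, N) = (2*N)*(-4) = -8*N)
Z(I) = 4*I**3 (Z(I) = (4*I)*I**2 = 4*I**3)
k = -5799 (k = 1*(-5799) = -5799)
O(c) = 0 (O(c) = (4*(-8*0)**3)/c = (4*0**3)/c = (4*0)/c = 0/c = 0)
O(230)/k = 0/(-5799) = 0*(-1/5799) = 0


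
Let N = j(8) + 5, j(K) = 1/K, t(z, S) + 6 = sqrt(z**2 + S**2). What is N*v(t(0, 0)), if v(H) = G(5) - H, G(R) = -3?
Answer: 123/8 ≈ 15.375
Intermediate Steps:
t(z, S) = -6 + sqrt(S**2 + z**2) (t(z, S) = -6 + sqrt(z**2 + S**2) = -6 + sqrt(S**2 + z**2))
v(H) = -3 - H
N = 41/8 (N = 1/8 + 5 = 41/8 ≈ 5.1250)
N*v(t(0, 0)) = 41*(-3 - (-6 + sqrt(0**2 + 0**2)))/8 = 41*(-3 - (-6 + sqrt(0 + 0)))/8 = 41*(-3 - (-6 + sqrt(0)))/8 = 41*(-3 - (-6 + 0))/8 = 41*(-3 - 1*(-6))/8 = 41*(-3 + 6)/8 = (41/8)*3 = 123/8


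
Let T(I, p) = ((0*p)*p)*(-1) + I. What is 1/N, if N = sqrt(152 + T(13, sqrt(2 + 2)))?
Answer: sqrt(165)/165 ≈ 0.077850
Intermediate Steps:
T(I, p) = I (T(I, p) = (0*p)*(-1) + I = 0*(-1) + I = 0 + I = I)
N = sqrt(165) (N = sqrt(152 + 13) = sqrt(165) ≈ 12.845)
1/N = 1/(sqrt(165)) = sqrt(165)/165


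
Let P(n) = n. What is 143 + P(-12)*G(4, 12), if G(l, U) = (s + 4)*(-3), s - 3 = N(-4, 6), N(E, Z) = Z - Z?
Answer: 395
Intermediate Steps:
N(E, Z) = 0
s = 3 (s = 3 + 0 = 3)
G(l, U) = -21 (G(l, U) = (3 + 4)*(-3) = 7*(-3) = -21)
143 + P(-12)*G(4, 12) = 143 - 12*(-21) = 143 + 252 = 395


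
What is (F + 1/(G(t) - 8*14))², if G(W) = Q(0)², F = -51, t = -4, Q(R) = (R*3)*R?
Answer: 32638369/12544 ≈ 2601.9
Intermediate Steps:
Q(R) = 3*R² (Q(R) = (3*R)*R = 3*R²)
G(W) = 0 (G(W) = (3*0²)² = (3*0)² = 0² = 0)
(F + 1/(G(t) - 8*14))² = (-51 + 1/(0 - 8*14))² = (-51 + 1/(0 - 112))² = (-51 + 1/(-112))² = (-51 - 1/112)² = (-5713/112)² = 32638369/12544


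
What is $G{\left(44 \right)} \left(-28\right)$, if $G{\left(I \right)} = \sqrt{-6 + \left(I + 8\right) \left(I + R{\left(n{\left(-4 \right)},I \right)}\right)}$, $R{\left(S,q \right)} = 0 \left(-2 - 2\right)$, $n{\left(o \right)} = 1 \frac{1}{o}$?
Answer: $- 28 \sqrt{2282} \approx -1337.6$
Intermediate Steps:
$n{\left(o \right)} = \frac{1}{o}$
$R{\left(S,q \right)} = 0$ ($R{\left(S,q \right)} = 0 \left(-4\right) = 0$)
$G{\left(I \right)} = \sqrt{-6 + I \left(8 + I\right)}$ ($G{\left(I \right)} = \sqrt{-6 + \left(I + 8\right) \left(I + 0\right)} = \sqrt{-6 + \left(8 + I\right) I} = \sqrt{-6 + I \left(8 + I\right)}$)
$G{\left(44 \right)} \left(-28\right) = \sqrt{-6 + 44^{2} + 8 \cdot 44} \left(-28\right) = \sqrt{-6 + 1936 + 352} \left(-28\right) = \sqrt{2282} \left(-28\right) = - 28 \sqrt{2282}$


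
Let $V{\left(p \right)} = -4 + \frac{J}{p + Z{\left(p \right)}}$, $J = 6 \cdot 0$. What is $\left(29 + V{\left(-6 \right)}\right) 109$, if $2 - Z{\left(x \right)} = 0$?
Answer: $2725$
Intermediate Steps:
$Z{\left(x \right)} = 2$ ($Z{\left(x \right)} = 2 - 0 = 2 + 0 = 2$)
$J = 0$
$V{\left(p \right)} = -4$ ($V{\left(p \right)} = -4 + \frac{0}{p + 2} = -4 + \frac{0}{2 + p} = -4 + 0 = -4$)
$\left(29 + V{\left(-6 \right)}\right) 109 = \left(29 - 4\right) 109 = 25 \cdot 109 = 2725$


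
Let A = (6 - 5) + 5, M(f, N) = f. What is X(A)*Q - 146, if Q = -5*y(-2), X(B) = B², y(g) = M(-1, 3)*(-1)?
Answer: -326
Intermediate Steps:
y(g) = 1 (y(g) = -1*(-1) = 1)
A = 6 (A = 1 + 5 = 6)
Q = -5 (Q = -5*1 = -5)
X(A)*Q - 146 = 6²*(-5) - 146 = 36*(-5) - 146 = -180 - 146 = -326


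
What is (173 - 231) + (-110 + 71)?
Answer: -97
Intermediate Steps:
(173 - 231) + (-110 + 71) = -58 - 39 = -97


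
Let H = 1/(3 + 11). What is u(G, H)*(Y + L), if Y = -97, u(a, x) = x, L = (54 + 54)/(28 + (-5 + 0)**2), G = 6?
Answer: -719/106 ≈ -6.7830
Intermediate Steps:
H = 1/14 ≈ 0.071429
L = 108/53 (L = 108/(28 + (-5)**2) = 108/(28 + 25) = 108/53 ≈ 2.0377)
u(G, H)*(Y + L) = (-97 + 108/53)/14 = (1/14)*(-5033/53) = -719/106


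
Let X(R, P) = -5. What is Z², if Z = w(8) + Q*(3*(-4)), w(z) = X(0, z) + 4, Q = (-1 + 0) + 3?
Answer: 625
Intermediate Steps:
Q = 2 (Q = -1 + 3 = 2)
w(z) = -1 (w(z) = -5 + 4 = -1)
Z = -25 (Z = -1 + 2*(3*(-4)) = -1 + 2*(-12) = -1 - 24 = -25)
Z² = (-25)² = 625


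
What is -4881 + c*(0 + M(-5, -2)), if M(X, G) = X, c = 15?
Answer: -4956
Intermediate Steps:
-4881 + c*(0 + M(-5, -2)) = -4881 + 15*(0 - 5) = -4881 + 15*(-5) = -4881 - 75 = -4956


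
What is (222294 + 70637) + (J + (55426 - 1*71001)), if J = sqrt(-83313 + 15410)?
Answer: 277356 + I*sqrt(67903) ≈ 2.7736e+5 + 260.58*I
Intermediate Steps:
J = I*sqrt(67903) (J = sqrt(-67903) = I*sqrt(67903) ≈ 260.58*I)
(222294 + 70637) + (J + (55426 - 1*71001)) = (222294 + 70637) + (I*sqrt(67903) + (55426 - 1*71001)) = 292931 + (I*sqrt(67903) + (55426 - 71001)) = 292931 + (I*sqrt(67903) - 15575) = 292931 + (-15575 + I*sqrt(67903)) = 277356 + I*sqrt(67903)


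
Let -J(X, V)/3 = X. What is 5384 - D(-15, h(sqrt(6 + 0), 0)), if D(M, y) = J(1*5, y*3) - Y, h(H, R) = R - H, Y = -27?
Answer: 5372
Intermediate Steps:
J(X, V) = -3*X
D(M, y) = 12 (D(M, y) = -3*5 - 1*(-27) = -3*5 + 27 = -15 + 27 = 12)
5384 - D(-15, h(sqrt(6 + 0), 0)) = 5384 - 1*12 = 5384 - 12 = 5372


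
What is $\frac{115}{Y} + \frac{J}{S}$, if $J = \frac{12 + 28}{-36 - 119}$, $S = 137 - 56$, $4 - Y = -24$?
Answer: $\frac{288541}{70308} \approx 4.104$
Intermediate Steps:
$Y = 28$ ($Y = 4 - -24 = 4 + 24 = 28$)
$S = 81$ ($S = 137 - 56 = 81$)
$J = - \frac{8}{31}$ ($J = \frac{40}{-155} = 40 \left(- \frac{1}{155}\right) = - \frac{8}{31} \approx -0.25806$)
$\frac{115}{Y} + \frac{J}{S} = \frac{115}{28} - \frac{8}{31 \cdot 81} = 115 \cdot \frac{1}{28} - \frac{8}{2511} = \frac{115}{28} - \frac{8}{2511} = \frac{288541}{70308}$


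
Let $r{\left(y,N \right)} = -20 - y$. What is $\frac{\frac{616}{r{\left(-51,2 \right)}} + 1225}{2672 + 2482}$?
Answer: $\frac{38591}{159774} \approx 0.24153$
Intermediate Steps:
$\frac{\frac{616}{r{\left(-51,2 \right)}} + 1225}{2672 + 2482} = \frac{\frac{616}{-20 - -51} + 1225}{2672 + 2482} = \frac{\frac{616}{-20 + 51} + 1225}{5154} = \left(\frac{616}{31} + 1225\right) \frac{1}{5154} = \frac{38591}{31} \cdot \frac{1}{5154} = \frac{38591}{159774}$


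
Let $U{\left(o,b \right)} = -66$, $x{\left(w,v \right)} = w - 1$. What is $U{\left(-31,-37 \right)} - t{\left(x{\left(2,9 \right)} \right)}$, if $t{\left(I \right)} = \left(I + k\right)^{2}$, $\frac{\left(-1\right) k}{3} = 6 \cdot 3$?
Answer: $-2875$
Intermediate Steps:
$x{\left(w,v \right)} = -1 + w$ ($x{\left(w,v \right)} = w - 1 = -1 + w$)
$k = -54$ ($k = - 3 \cdot 6 \cdot 3 = \left(-3\right) 18 = -54$)
$t{\left(I \right)} = \left(-54 + I\right)^{2}$ ($t{\left(I \right)} = \left(I - 54\right)^{2} = \left(-54 + I\right)^{2}$)
$U{\left(-31,-37 \right)} - t{\left(x{\left(2,9 \right)} \right)} = -66 - \left(-54 + \left(-1 + 2\right)\right)^{2} = -66 - \left(-54 + 1\right)^{2} = -66 - \left(-53\right)^{2} = -66 - 2809 = -2875$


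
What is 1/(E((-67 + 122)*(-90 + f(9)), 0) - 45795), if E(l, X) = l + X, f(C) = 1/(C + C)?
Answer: -18/913355 ≈ -1.9708e-5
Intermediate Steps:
f(C) = 1/(2*C)
E(l, X) = X + l
1/(E((-67 + 122)*(-90 + f(9)), 0) - 45795) = 1/((0 + (-67 + 122)*(-90 + (½)/9)) - 45795) = 1/((0 + 55*(-90 + (½)*(⅑))) - 45795) = 1/((0 + 55*(-90 + 1/18)) - 45795) = 1/((0 + 55*(-1619/18)) - 45795) = 1/((0 - 89045/18) - 45795) = 1/(-89045/18 - 45795) = 1/(-913355/18) = -18/913355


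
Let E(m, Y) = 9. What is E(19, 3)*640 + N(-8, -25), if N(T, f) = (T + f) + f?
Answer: 5702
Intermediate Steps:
N(T, f) = T + 2*f
E(19, 3)*640 + N(-8, -25) = 9*640 + (-8 + 2*(-25)) = 5760 + (-8 - 50) = 5760 - 58 = 5702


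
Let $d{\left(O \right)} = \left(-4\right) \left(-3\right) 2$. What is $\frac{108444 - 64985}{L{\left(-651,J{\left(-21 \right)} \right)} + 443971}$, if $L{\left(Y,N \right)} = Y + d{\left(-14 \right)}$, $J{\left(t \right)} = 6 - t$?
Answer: $\frac{43459}{443344} \approx 0.098025$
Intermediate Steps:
$d{\left(O \right)} = 24$ ($d{\left(O \right)} = 12 \cdot 2 = 24$)
$L{\left(Y,N \right)} = 24 + Y$ ($L{\left(Y,N \right)} = Y + 24 = 24 + Y$)
$\frac{108444 - 64985}{L{\left(-651,J{\left(-21 \right)} \right)} + 443971} = \frac{108444 - 64985}{\left(24 - 651\right) + 443971} = \frac{43459}{-627 + 443971} = \frac{43459}{443344}$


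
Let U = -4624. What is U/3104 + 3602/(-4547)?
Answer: -2012871/882118 ≈ -2.2819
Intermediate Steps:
U/3104 + 3602/(-4547) = -4624/3104 + 3602/(-4547) = -4624*1/3104 + 3602*(-1/4547) = -289/194 - 3602/4547 = -2012871/882118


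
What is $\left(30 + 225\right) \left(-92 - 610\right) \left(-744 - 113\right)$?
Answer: $153411570$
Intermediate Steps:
$\left(30 + 225\right) \left(-92 - 610\right) \left(-744 - 113\right) = 255 \left(-702\right) \left(-857\right) = \left(-179010\right) \left(-857\right) = 153411570$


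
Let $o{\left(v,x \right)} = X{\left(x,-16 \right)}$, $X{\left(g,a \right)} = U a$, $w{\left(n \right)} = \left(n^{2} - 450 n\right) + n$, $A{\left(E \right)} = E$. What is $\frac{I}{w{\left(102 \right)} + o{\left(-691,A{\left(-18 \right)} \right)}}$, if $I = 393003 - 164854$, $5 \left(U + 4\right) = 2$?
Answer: $- \frac{1140745}{176682} \approx -6.4565$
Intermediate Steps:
$U = - \frac{18}{5}$ ($U = -4 + \frac{1}{5} \cdot 2 = -4 + \frac{2}{5} = - \frac{18}{5} \approx -3.6$)
$w{\left(n \right)} = n^{2} - 449 n$
$X{\left(g,a \right)} = - \frac{18 a}{5}$
$o{\left(v,x \right)} = \frac{288}{5}$ ($o{\left(v,x \right)} = \left(- \frac{18}{5}\right) \left(-16\right) = \frac{288}{5}$)
$I = 228149$ ($I = 393003 - 164854 = 228149$)
$\frac{I}{w{\left(102 \right)} + o{\left(-691,A{\left(-18 \right)} \right)}} = \frac{228149}{102 \left(-449 + 102\right) + \frac{288}{5}} = \frac{228149}{102 \left(-347\right) + \frac{288}{5}} = \frac{228149}{-35394 + \frac{288}{5}} = \frac{228149}{- \frac{176682}{5}} = 228149 \left(- \frac{5}{176682}\right) = - \frac{1140745}{176682}$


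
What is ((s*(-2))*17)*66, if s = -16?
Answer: 35904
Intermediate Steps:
((s*(-2))*17)*66 = (-16*(-2)*17)*66 = (32*17)*66 = 544*66 = 35904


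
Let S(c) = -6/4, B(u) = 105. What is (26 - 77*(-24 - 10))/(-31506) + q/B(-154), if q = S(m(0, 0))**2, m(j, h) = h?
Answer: -137821/2205420 ≈ -0.062492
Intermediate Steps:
S(c) = -3/2 (S(c) = -6*1/4 = -3/2)
q = 9/4 (q = (-3/2)**2 = 9/4 ≈ 2.2500)
(26 - 77*(-24 - 10))/(-31506) + q/B(-154) = (26 - 77*(-24 - 10))/(-31506) + (9/4)/105 = (26 - 77*(-34))*(-1/31506) + (9/4)*(1/105) = (26 + 2618)*(-1/31506) + 3/140 = 2644*(-1/31506) + 3/140 = -1322/15753 + 3/140 = -137821/2205420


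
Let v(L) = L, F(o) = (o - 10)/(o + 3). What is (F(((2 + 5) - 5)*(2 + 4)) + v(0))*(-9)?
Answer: -6/5 ≈ -1.2000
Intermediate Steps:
F(o) = (-10 + o)/(3 + o)
(F(((2 + 5) - 5)*(2 + 4)) + v(0))*(-9) = ((-10 + ((2 + 5) - 5)*(2 + 4))/(3 + ((2 + 5) - 5)*(2 + 4)) + 0)*(-9) = ((-10 + (7 - 5)*6)/(3 + (7 - 5)*6) + 0)*(-9) = ((-10 + 2*6)/(3 + 2*6) + 0)*(-9) = ((-10 + 12)/(3 + 12) + 0)*(-9) = (2/15 + 0)*(-9) = (2/15)*(-9) = -6/5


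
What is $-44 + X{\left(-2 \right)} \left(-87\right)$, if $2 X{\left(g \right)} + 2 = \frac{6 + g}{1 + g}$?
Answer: $217$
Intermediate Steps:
$X{\left(g \right)} = -1 + \frac{6 + g}{2 \left(1 + g\right)}$ ($X{\left(g \right)} = -1 + \frac{\left(6 + g\right) \frac{1}{1 + g}}{2} = -1 + \frac{\frac{1}{1 + g} \left(6 + g\right)}{2} = -1 + \frac{6 + g}{2 \left(1 + g\right)}$)
$-44 + X{\left(-2 \right)} \left(-87\right) = -44 + \frac{4 - -2}{2 \left(1 - 2\right)} \left(-87\right) = -44 + \frac{4 + 2}{2 \left(-1\right)} \left(-87\right) = -44 + \frac{1}{2} \left(-1\right) 6 \left(-87\right) = -44 - -261 = -44 + 261 = 217$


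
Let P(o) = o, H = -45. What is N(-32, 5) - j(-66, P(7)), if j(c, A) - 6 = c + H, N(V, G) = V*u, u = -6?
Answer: 297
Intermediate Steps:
N(V, G) = -6*V (N(V, G) = V*(-6) = -6*V)
j(c, A) = -39 + c (j(c, A) = 6 + (c - 45) = 6 + (-45 + c) = -39 + c)
N(-32, 5) - j(-66, P(7)) = -6*(-32) - (-39 - 66) = 192 - 1*(-105) = 192 + 105 = 297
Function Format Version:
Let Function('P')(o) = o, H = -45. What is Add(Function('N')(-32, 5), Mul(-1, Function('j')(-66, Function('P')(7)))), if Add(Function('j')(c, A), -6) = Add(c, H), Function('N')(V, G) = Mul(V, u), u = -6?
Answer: 297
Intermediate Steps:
Function('N')(V, G) = Mul(-6, V) (Function('N')(V, G) = Mul(V, -6) = Mul(-6, V))
Function('j')(c, A) = Add(-39, c) (Function('j')(c, A) = Add(6, Add(c, -45)) = Add(6, Add(-45, c)) = Add(-39, c))
Add(Function('N')(-32, 5), Mul(-1, Function('j')(-66, Function('P')(7)))) = Add(Mul(-6, -32), Mul(-1, Add(-39, -66))) = Add(192, Mul(-1, -105)) = Add(192, 105) = 297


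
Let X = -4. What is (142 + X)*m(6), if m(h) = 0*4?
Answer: 0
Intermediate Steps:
m(h) = 0
(142 + X)*m(6) = (142 - 4)*0 = 138*0 = 0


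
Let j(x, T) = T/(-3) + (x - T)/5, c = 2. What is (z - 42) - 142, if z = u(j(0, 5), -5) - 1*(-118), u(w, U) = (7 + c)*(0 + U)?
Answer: -111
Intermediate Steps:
j(x, T) = -8*T/15 + x/5 (j(x, T) = T*(-1/3) + (x - T)*(1/5) = -T/3 + (-T/5 + x/5) = -8*T/15 + x/5)
u(w, U) = 9*U (u(w, U) = (7 + 2)*(0 + U) = 9*U)
z = 73 (z = 9*(-5) - 1*(-118) = -45 + 118 = 73)
(z - 42) - 142 = (73 - 42) - 142 = 31 - 142 = -111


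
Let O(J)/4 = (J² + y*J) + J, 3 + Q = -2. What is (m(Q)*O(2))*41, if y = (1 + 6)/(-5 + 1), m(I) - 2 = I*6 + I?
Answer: -13530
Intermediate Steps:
Q = -5 (Q = -3 - 2 = -5)
m(I) = 2 + 7*I (m(I) = 2 + (I*6 + I) = 2 + (6*I + I) = 2 + 7*I)
y = -7/4 (y = 7/(-4) = 7*(-¼) = -7/4 ≈ -1.7500)
O(J) = -3*J + 4*J² (O(J) = 4*((J² - 7*J/4) + J) = 4*(J² - 3*J/4) = -3*J + 4*J²)
(m(Q)*O(2))*41 = ((2 + 7*(-5))*(2*(-3 + 4*2)))*41 = ((2 - 35)*(2*(-3 + 8)))*41 = -66*5*41 = -33*10*41 = -330*41 = -13530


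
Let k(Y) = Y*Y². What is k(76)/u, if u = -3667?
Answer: -23104/193 ≈ -119.71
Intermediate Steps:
k(Y) = Y³
k(76)/u = 76³/(-3667) = 438976*(-1/3667) = -23104/193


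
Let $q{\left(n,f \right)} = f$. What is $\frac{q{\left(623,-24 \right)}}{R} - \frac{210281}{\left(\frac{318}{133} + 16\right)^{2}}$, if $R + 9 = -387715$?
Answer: $- \frac{360550386593483}{579930030796} \approx -621.71$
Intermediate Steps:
$R = -387724$ ($R = -9 - 387715 = -387724$)
$\frac{q{\left(623,-24 \right)}}{R} - \frac{210281}{\left(\frac{318}{133} + 16\right)^{2}} = - \frac{24}{-387724} - \frac{210281}{\left(\frac{318}{133} + 16\right)^{2}} = \left(-24\right) \left(- \frac{1}{387724}\right) - \frac{210281}{\left(318 \cdot \frac{1}{133} + 16\right)^{2}} = \frac{6}{96931} - \frac{210281}{\left(\frac{318}{133} + 16\right)^{2}} = \frac{6}{96931} - \frac{210281}{\left(\frac{2446}{133}\right)^{2}} = \frac{6}{96931} - \frac{210281}{\frac{5982916}{17689}} = \frac{6}{96931} - \frac{3719660609}{5982916} = - \frac{360550386593483}{579930030796}$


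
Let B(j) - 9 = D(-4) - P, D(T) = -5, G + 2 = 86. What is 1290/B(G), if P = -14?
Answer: 215/3 ≈ 71.667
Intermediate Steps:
G = 84 (G = -2 + 86 = 84)
B(j) = 18 (B(j) = 9 + (-5 - 1*(-14)) = 9 + (-5 + 14) = 9 + 9 = 18)
1290/B(G) = 1290/18 = 1290*(1/18) = 215/3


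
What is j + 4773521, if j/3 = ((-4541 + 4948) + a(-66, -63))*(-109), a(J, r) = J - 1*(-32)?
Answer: 4651550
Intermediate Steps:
a(J, r) = 32 + J (a(J, r) = J + 32 = 32 + J)
j = -121971 (j = 3*(((-4541 + 4948) + (32 - 66))*(-109)) = 3*((407 - 34)*(-109)) = 3*(373*(-109)) = 3*(-40657) = -121971)
j + 4773521 = -121971 + 4773521 = 4651550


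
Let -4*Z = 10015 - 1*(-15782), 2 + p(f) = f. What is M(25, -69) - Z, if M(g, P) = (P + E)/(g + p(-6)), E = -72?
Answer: 437985/68 ≈ 6441.0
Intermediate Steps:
p(f) = -2 + f
Z = -25797/4 (Z = -(10015 - 1*(-15782))/4 = -(10015 + 15782)/4 = -1/4*25797 = -25797/4 ≈ -6449.3)
M(g, P) = (-72 + P)/(-8 + g) (M(g, P) = (P - 72)/(g + (-2 - 6)) = (-72 + P)/(g - 8) = (-72 + P)/(-8 + g))
M(25, -69) - Z = (-72 - 69)/(-8 + 25) - 1*(-25797/4) = -141/17 + 25797/4 = 437985/68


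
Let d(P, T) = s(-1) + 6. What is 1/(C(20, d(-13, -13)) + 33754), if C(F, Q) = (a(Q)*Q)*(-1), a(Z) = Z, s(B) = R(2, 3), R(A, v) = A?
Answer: 1/33690 ≈ 2.9682e-5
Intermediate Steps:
s(B) = 2
d(P, T) = 8 (d(P, T) = 2 + 6 = 8)
C(F, Q) = -Q**2 (C(F, Q) = (Q*Q)*(-1) = Q**2*(-1) = -Q**2)
1/(C(20, d(-13, -13)) + 33754) = 1/(-1*8**2 + 33754) = 1/(-1*64 + 33754) = 1/(-64 + 33754) = 1/33690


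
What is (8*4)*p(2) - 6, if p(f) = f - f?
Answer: -6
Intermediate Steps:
p(f) = 0
(8*4)*p(2) - 6 = (8*4)*0 - 6 = 32*0 - 6 = 0 - 6 = -6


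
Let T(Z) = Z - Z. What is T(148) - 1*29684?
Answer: -29684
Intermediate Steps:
T(Z) = 0
T(148) - 1*29684 = 0 - 1*29684 = 0 - 29684 = -29684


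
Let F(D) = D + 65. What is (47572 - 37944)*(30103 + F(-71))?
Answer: 289773916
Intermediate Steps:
F(D) = 65 + D
(47572 - 37944)*(30103 + F(-71)) = (47572 - 37944)*(30103 + (65 - 71)) = 9628*(30103 - 6) = 9628*30097 = 289773916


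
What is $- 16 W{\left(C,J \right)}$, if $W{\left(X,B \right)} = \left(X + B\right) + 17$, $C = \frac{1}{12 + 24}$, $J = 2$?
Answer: $- \frac{2740}{9} \approx -304.44$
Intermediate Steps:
$C = \frac{1}{36} \approx 0.027778$
$W{\left(X,B \right)} = 17 + B + X$ ($W{\left(X,B \right)} = \left(B + X\right) + 17 = 17 + B + X$)
$- 16 W{\left(C,J \right)} = - 16 \left(17 + 2 + \frac{1}{36}\right) = \left(-16\right) \frac{685}{36} = - \frac{2740}{9}$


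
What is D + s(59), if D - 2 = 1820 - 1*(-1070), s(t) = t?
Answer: 2951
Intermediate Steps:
D = 2892 (D = 2 + (1820 - 1*(-1070)) = 2 + (1820 + 1070) = 2 + 2890 = 2892)
D + s(59) = 2892 + 59 = 2951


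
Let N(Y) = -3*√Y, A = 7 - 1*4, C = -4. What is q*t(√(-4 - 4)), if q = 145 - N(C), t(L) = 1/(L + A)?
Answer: 435/17 + 12*√2/17 + 18*I/17 - 290*I*√2/17 ≈ 26.587 - 23.066*I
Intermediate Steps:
A = 3 (A = 7 - 4 = 3)
t(L) = 1/(3 + L) (t(L) = 1/(L + 3) = 1/(3 + L))
q = 145 + 6*I (q = 145 - (-3)*√(-4) = 145 - (-3)*2*I = 145 - (-6)*I = 145 + 6*I ≈ 145.0 + 6.0*I)
q*t(√(-4 - 4)) = (145 + 6*I)/(3 + √(-4 - 4)) = (145 + 6*I)/(3 + √(-8)) = (145 + 6*I)/(3 + 2*I*√2)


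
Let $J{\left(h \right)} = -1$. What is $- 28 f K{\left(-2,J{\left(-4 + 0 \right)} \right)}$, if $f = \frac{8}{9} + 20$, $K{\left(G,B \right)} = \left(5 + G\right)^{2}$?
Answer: $-5264$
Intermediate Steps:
$f = \frac{188}{9}$ ($f = 8 \cdot \frac{1}{9} + 20 = \frac{8}{9} + 20 = \frac{188}{9} \approx 20.889$)
$- 28 f K{\left(-2,J{\left(-4 + 0 \right)} \right)} = \left(-28\right) \frac{188}{9} \left(5 - 2\right)^{2} = - \frac{5264 \cdot 3^{2}}{9} = \left(- \frac{5264}{9}\right) 9 = -5264$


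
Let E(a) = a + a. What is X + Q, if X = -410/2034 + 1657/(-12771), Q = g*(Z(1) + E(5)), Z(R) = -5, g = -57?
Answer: -411768191/1443123 ≈ -285.33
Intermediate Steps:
E(a) = 2*a
Q = -285 (Q = -57*(-5 + 2*5) = -57*(-5 + 10) = -57*5 = -285)
X = -478136/1443123 (X = -410*1/2034 + 1657*(-1/12771) = -205/1017 - 1657/12771 = -478136/1443123 ≈ -0.33132)
X + Q = -478136/1443123 - 285 = -411768191/1443123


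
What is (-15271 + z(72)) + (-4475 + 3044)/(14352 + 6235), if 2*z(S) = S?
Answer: -313644376/20587 ≈ -15235.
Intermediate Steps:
z(S) = S/2
(-15271 + z(72)) + (-4475 + 3044)/(14352 + 6235) = (-15271 + (½)*72) + (-4475 + 3044)/(14352 + 6235) = (-15271 + 36) - 1431/20587 = -15235 - 1431*1/20587 = -15235 - 1431/20587 = -313644376/20587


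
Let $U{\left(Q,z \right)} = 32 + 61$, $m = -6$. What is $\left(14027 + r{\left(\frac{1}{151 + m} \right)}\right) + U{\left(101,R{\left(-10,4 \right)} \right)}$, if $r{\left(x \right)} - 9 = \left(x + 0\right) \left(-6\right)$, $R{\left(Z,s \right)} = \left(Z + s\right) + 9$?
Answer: $\frac{2048699}{145} \approx 14129.0$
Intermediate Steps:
$R{\left(Z,s \right)} = 9 + Z + s$
$U{\left(Q,z \right)} = 93$
$r{\left(x \right)} = 9 - 6 x$ ($r{\left(x \right)} = 9 + \left(x + 0\right) \left(-6\right) = 9 + x \left(-6\right) = 9 - 6 x$)
$\left(14027 + r{\left(\frac{1}{151 + m} \right)}\right) + U{\left(101,R{\left(-10,4 \right)} \right)} = \left(14027 + \left(9 - \frac{6}{151 - 6}\right)\right) + 93 = \left(14027 + \left(9 - \frac{6}{145}\right)\right) + 93 = \left(14027 + \frac{1299}{145}\right) + 93 = \frac{2035214}{145} + 93 = \frac{2048699}{145}$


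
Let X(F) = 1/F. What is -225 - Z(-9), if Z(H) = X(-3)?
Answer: -674/3 ≈ -224.67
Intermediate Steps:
Z(H) = -⅓ (Z(H) = 1/(-3) = -⅓)
-225 - Z(-9) = -225 - 1*(-⅓) = -225 + ⅓ = -674/3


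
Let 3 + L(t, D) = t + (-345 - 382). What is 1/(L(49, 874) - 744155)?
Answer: -1/744836 ≈ -1.3426e-6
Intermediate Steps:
L(t, D) = -730 + t (L(t, D) = -3 + (t + (-345 - 382)) = -3 + (t - 727) = -3 + (-727 + t) = -730 + t)
1/(L(49, 874) - 744155) = 1/((-730 + 49) - 744155) = 1/(-681 - 744155) = 1/(-744836) = -1/744836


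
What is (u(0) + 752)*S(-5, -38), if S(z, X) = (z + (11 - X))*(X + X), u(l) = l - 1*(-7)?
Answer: -2538096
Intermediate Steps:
u(l) = 7 + l (u(l) = l + 7 = 7 + l)
S(z, X) = 2*X*(11 + z - X) (S(z, X) = (11 + z - X)*(2*X) = 2*X*(11 + z - X))
(u(0) + 752)*S(-5, -38) = ((7 + 0) + 752)*(2*(-38)*(11 - 5 - 1*(-38))) = (7 + 752)*(2*(-38)*(11 - 5 + 38)) = 759*(2*(-38)*44) = 759*(-3344) = -2538096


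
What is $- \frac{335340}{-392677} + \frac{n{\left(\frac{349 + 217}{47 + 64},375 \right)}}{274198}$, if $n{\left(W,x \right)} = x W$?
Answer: $\frac{1714957759295}{1991918088851} \approx 0.86096$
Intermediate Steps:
$n{\left(W,x \right)} = W x$
$- \frac{335340}{-392677} + \frac{n{\left(\frac{349 + 217}{47 + 64},375 \right)}}{274198} = - \frac{335340}{-392677} + \frac{\frac{349 + 217}{47 + 64} \cdot 375}{274198} = \left(-335340\right) \left(- \frac{1}{392677}\right) + \frac{566}{111} \cdot 375 \cdot \frac{1}{274198} = \frac{335340}{392677} + 566 \cdot \frac{1}{111} \cdot 375 \cdot \frac{1}{274198} = \frac{335340}{392677} + \frac{566}{111} \cdot 375 \cdot \frac{1}{274198} = \frac{335340}{392677} + \frac{70750}{37} \cdot \frac{1}{274198} = \frac{335340}{392677} + \frac{35375}{5072663} = \frac{1714957759295}{1991918088851}$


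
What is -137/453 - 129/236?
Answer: -90769/106908 ≈ -0.84904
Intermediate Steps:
-137/453 - 129/236 = -90769/106908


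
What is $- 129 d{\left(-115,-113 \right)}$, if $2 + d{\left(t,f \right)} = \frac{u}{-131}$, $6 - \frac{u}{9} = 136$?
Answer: $- \frac{117132}{131} \approx -894.14$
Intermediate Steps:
$u = -1170$ ($u = 54 - 1224 = -1170$)
$d{\left(t,f \right)} = \frac{908}{131}$ ($d{\left(t,f \right)} = -2 - \frac{1170}{-131} = -2 - - \frac{1170}{131} = -2 + \frac{1170}{131} = \frac{908}{131}$)
$- 129 d{\left(-115,-113 \right)} = \left(-129\right) \frac{908}{131} = - \frac{117132}{131}$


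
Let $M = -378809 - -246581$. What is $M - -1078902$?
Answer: $946674$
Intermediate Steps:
$M = -132228$ ($M = -378809 + 246581 = -132228$)
$M - -1078902 = -132228 - -1078902 = -132228 + 1078902 = 946674$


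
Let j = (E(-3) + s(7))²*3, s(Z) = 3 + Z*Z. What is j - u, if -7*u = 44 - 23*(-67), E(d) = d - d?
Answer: 58369/7 ≈ 8338.4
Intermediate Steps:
E(d) = 0
s(Z) = 3 + Z²
u = -1585/7 (u = -(44 - 23*(-67))/7 = -(44 + 1541)/7 = -⅐*1585 = -1585/7 ≈ -226.43)
j = 8112 (j = (0 + (3 + 7²))²*3 = (0 + (3 + 49))²*3 = (0 + 52)²*3 = 52²*3 = 2704*3 = 8112)
j - u = 8112 - 1*(-1585/7) = 8112 + 1585/7 = 58369/7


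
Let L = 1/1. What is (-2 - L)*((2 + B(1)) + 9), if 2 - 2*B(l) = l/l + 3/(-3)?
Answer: -36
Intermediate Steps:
B(l) = 1 (B(l) = 1 - (l/l + 3/(-3))/2 = 1 - (1 + 3*(-⅓))/2 = 1 - (1 - 1)/2 = 1 - ½*0 = 1 + 0 = 1)
L = 1
(-2 - L)*((2 + B(1)) + 9) = (-2 - 1*1)*((2 + 1) + 9) = (-2 - 1)*(3 + 9) = -3*12 = -36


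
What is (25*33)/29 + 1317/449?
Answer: 408618/13021 ≈ 31.381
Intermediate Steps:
(25*33)/29 + 1317/449 = 825*(1/29) + 1317*(1/449) = 825/29 + 1317/449 = 408618/13021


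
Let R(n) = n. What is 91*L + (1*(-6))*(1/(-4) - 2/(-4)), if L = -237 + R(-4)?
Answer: -43865/2 ≈ -21933.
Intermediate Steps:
L = -241 (L = -237 - 4 = -241)
91*L + (1*(-6))*(1/(-4) - 2/(-4)) = 91*(-241) + (1*(-6))*(1/(-4) - 2/(-4)) = -21931 - 6*(1*(-¼) - 2*(-¼)) = -21931 - 6*(-¼ + ½) = -21931 - 6*¼ = -21931 - 3/2 = -43865/2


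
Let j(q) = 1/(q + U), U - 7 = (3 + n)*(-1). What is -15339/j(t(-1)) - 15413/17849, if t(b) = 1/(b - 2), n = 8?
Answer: 1186389768/17849 ≈ 66468.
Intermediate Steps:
t(b) = 1/(-2 + b)
U = -4 (U = 7 + (3 + 8)*(-1) = 7 + 11*(-1) = 7 - 11 = -4)
j(q) = 1/(-4 + q) (j(q) = 1/(q - 4) = 1/(-4 + q))
-15339/j(t(-1)) - 15413/17849 = -(-61356 + 15339/(-2 - 1)) - 15413/17849 = -15339/(1/(-4 + 1/(-3))) - 15413*1/17849 = -15339/(1/(-4 - ⅓)) - 15413/17849 = -15339/(1/(-13/3)) - 15413/17849 = -15339/(-3/13) - 15413/17849 = -15339*(-13/3) - 15413/17849 = 66469 - 15413/17849 = 1186389768/17849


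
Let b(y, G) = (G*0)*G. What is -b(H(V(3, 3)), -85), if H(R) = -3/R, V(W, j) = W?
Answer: 0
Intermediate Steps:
b(y, G) = 0 (b(y, G) = 0*G = 0)
-b(H(V(3, 3)), -85) = -1*0 = 0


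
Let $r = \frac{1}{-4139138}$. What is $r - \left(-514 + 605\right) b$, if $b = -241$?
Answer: $\frac{90775435477}{4139138} \approx 21931.0$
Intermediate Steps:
$r = - \frac{1}{4139138} \approx -2.416 \cdot 10^{-7}$
$r - \left(-514 + 605\right) b = - \frac{1}{4139138} - \left(-514 + 605\right) \left(-241\right) = - \frac{1}{4139138} - 91 \left(-241\right) = - \frac{1}{4139138} - -21931 = - \frac{1}{4139138} + 21931 = \frac{90775435477}{4139138}$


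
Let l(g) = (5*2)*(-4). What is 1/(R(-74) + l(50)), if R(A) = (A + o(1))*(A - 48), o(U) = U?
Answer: 1/8866 ≈ 0.00011279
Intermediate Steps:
l(g) = -40 (l(g) = 10*(-4) = -40)
R(A) = (1 + A)*(-48 + A) (R(A) = (A + 1)*(A - 48) = (1 + A)*(-48 + A))
1/(R(-74) + l(50)) = 1/((-48 + (-74)² - 47*(-74)) - 40) = 1/((-48 + 5476 + 3478) - 40) = 1/(8906 - 40) = 1/8866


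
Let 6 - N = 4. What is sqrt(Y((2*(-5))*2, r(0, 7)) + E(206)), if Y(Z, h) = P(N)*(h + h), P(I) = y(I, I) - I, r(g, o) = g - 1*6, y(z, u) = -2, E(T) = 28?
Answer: 2*sqrt(19) ≈ 8.7178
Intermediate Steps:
N = 2 (N = 6 - 1*4 = 6 - 4 = 2)
r(g, o) = -6 + g (r(g, o) = g - 6 = -6 + g)
P(I) = -2 - I
Y(Z, h) = -8*h (Y(Z, h) = (-2 - 1*2)*(h + h) = (-2 - 2)*(2*h) = -8*h)
sqrt(Y((2*(-5))*2, r(0, 7)) + E(206)) = sqrt(-8*(-6 + 0) + 28) = sqrt(-8*(-6) + 28) = sqrt(48 + 28) = sqrt(76) = 2*sqrt(19)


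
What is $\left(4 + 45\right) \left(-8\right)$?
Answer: $-392$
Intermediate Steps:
$\left(4 + 45\right) \left(-8\right) = 49 \left(-8\right) = -392$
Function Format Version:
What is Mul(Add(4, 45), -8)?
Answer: -392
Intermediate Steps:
Mul(Add(4, 45), -8) = Mul(49, -8) = -392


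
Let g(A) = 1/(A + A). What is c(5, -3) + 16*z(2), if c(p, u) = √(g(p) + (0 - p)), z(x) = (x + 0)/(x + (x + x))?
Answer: 16/3 + 7*I*√10/10 ≈ 5.3333 + 2.2136*I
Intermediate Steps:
g(A) = 1/(2*A)
z(x) = ⅓ (z(x) = x/(x + 2*x) = x/((3*x)) = x*(1/(3*x)) = ⅓)
c(p, u) = √(1/(2*p) - p) (c(p, u) = √(1/(2*p) + (0 - p)) = √(1/(2*p) - p))
c(5, -3) + 16*z(2) = √(-4*5 + 2/5)/2 + 16*(⅓) = √(-20 + 2*(⅕))/2 + 16/3 = √(-20 + ⅖)/2 + 16/3 = √(-98/5)/2 + 16/3 = (7*I*√10/5)/2 + 16/3 = 7*I*√10/10 + 16/3 = 16/3 + 7*I*√10/10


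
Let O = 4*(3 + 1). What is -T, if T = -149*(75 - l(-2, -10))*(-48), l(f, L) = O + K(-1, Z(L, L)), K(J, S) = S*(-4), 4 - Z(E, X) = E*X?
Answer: 2324400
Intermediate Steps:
Z(E, X) = 4 - E*X
K(J, S) = -4*S
O = 16 (O = 4*4 = 16)
l(f, L) = 4*L**2 (l(f, L) = 16 - 4*(4 - L*L) = 16 - 4*(4 - L**2) = 16 + (-16 + 4*L**2) = 4*L**2)
T = -2324400 (T = -149*(75 - 4*(-10)**2)*(-48) = -149*(75 - 4*100)*(-48) = -149*(75 - 1*400)*(-48) = -149*(75 - 400)*(-48) = -149*(-325)*(-48) = 48425*(-48) = -2324400)
-T = -1*(-2324400) = 2324400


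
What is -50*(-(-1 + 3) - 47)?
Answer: 2450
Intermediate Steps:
-50*(-(-1 + 3) - 47) = -50*(-1*2 - 47) = -50*(-2 - 47) = -50*(-49) = 2450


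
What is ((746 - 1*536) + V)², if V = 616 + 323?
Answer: 1320201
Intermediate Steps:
V = 939
((746 - 1*536) + V)² = ((746 - 1*536) + 939)² = ((746 - 536) + 939)² = (210 + 939)² = 1149² = 1320201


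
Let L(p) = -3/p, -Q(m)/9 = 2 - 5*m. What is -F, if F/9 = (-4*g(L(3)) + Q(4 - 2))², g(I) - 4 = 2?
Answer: -20736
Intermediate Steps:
Q(m) = -18 + 45*m (Q(m) = -9*(2 - 5*m) = -18 + 45*m)
g(I) = 6 (g(I) = 4 + 2 = 6)
F = 20736 (F = 9*(-4*6 + (-18 + 45*(4 - 2)))² = 9*(-24 + (-18 + 45*2))² = 9*(-24 + (-18 + 90))² = 9*(-24 + 72)² = 9*48² = 9*2304 = 20736)
-F = -1*20736 = -20736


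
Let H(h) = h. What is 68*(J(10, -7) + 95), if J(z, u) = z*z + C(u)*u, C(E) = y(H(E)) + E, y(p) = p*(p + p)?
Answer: -30056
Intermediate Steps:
y(p) = 2*p² (y(p) = p*(2*p) = 2*p²)
C(E) = E + 2*E² (C(E) = 2*E² + E = E + 2*E²)
J(z, u) = z² + u²*(1 + 2*u) (J(z, u) = z*z + (u*(1 + 2*u))*u = z² + u²*(1 + 2*u))
68*(J(10, -7) + 95) = 68*((10² + (-7)²*(1 + 2*(-7))) + 95) = 68*((100 + 49*(1 - 14)) + 95) = 68*((100 + 49*(-13)) + 95) = 68*((100 - 637) + 95) = 68*(-537 + 95) = 68*(-442) = -30056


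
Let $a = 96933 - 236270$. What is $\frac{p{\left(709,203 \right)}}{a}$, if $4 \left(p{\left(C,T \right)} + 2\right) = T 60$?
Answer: $- \frac{3043}{139337} \approx -0.021839$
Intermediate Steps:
$p{\left(C,T \right)} = -2 + 15 T$ ($p{\left(C,T \right)} = -2 + \frac{T 60}{4} = -2 + \frac{60 T}{4} = -2 + 15 T$)
$a = -139337$ ($a = 96933 - 236270 = -139337$)
$\frac{p{\left(709,203 \right)}}{a} = \frac{-2 + 15 \cdot 203}{-139337} = \left(-2 + 3045\right) \left(- \frac{1}{139337}\right) = 3043 \left(- \frac{1}{139337}\right) = - \frac{3043}{139337}$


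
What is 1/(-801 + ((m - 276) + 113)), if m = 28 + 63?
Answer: -1/873 ≈ -0.0011455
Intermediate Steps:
m = 91
1/(-801 + ((m - 276) + 113)) = 1/(-801 + ((91 - 276) + 113)) = 1/(-801 + (-185 + 113)) = 1/(-801 - 72) = 1/(-873) = -1/873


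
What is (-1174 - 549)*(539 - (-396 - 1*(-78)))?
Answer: -1476611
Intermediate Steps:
(-1174 - 549)*(539 - (-396 - 1*(-78))) = -1723*(539 - (-396 + 78)) = -1723*(539 - 1*(-318)) = -1723*(539 + 318) = -1723*857 = -1476611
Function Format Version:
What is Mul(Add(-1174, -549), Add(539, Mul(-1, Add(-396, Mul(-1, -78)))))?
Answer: -1476611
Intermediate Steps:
Mul(Add(-1174, -549), Add(539, Mul(-1, Add(-396, Mul(-1, -78))))) = Mul(-1723, Add(539, Mul(-1, Add(-396, 78)))) = Mul(-1723, Add(539, Mul(-1, -318))) = Mul(-1723, Add(539, 318)) = Mul(-1723, 857) = -1476611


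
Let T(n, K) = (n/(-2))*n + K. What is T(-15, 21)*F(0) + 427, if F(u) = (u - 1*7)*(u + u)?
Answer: 427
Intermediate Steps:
F(u) = 2*u*(-7 + u) (F(u) = (u - 7)*(2*u) = (-7 + u)*(2*u) = 2*u*(-7 + u))
T(n, K) = K - n²/2 (T(n, K) = (n*(-½))*n + K = (-n/2)*n + K = -n²/2 + K = K - n²/2)
T(-15, 21)*F(0) + 427 = (21 - ½*(-15)²)*(2*0*(-7 + 0)) + 427 = (21 - ½*225)*(2*0*(-7)) + 427 = (21 - 225/2)*0 + 427 = -183/2*0 + 427 = 0 + 427 = 427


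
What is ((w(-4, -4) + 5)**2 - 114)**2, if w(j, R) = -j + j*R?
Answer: 261121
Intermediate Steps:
w(j, R) = -j + R*j
((w(-4, -4) + 5)**2 - 114)**2 = ((-4*(-1 - 4) + 5)**2 - 114)**2 = ((-4*(-5) + 5)**2 - 114)**2 = ((20 + 5)**2 - 114)**2 = (25**2 - 114)**2 = (625 - 114)**2 = 511**2 = 261121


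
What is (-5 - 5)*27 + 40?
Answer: -230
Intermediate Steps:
(-5 - 5)*27 + 40 = -10*27 + 40 = -270 + 40 = -230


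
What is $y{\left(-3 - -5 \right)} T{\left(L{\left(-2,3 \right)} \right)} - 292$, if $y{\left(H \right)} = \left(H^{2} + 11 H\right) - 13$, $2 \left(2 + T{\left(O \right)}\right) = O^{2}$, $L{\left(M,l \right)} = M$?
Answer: $-292$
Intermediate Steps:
$T{\left(O \right)} = -2 + \frac{O^{2}}{2}$
$y{\left(H \right)} = -13 + H^{2} + 11 H$
$y{\left(-3 - -5 \right)} T{\left(L{\left(-2,3 \right)} \right)} - 292 = \left(-13 + \left(-3 - -5\right)^{2} + 11 \left(-3 - -5\right)\right) \left(-2 + \frac{\left(-2\right)^{2}}{2}\right) - 292 = \left(-13 + \left(-3 + 5\right)^{2} + 11 \left(-3 + 5\right)\right) \left(-2 + \frac{1}{2} \cdot 4\right) - 292 = \left(-13 + 2^{2} + 11 \cdot 2\right) \left(-2 + 2\right) - 292 = \left(-13 + 4 + 22\right) 0 - 292 = 13 \cdot 0 - 292 = 0 - 292 = -292$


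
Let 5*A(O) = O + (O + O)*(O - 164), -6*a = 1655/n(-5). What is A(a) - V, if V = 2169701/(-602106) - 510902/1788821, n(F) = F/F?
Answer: 156637892840432635/3231179571078 ≈ 48477.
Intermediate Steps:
n(F) = 1
a = -1655/6 (a = -1655/(6*1) = -1655/6 ≈ -275.83)
V = -4188823872133/1077059857026 (V = 2169701*(-1/602106) - 510902*1/1788821 = -2169701/602106 - 510902/1788821 = -4188823872133/1077059857026 ≈ -3.8891)
A(O) = O/5 + 2*O*(-164 + O)/5 (A(O) = (O + (O + O)*(O - 164))/5 = (O + (2*O)*(-164 + O))/5 = (O + 2*O*(-164 + O))/5 = O/5 + 2*O*(-164 + O)/5)
A(a) - V = (⅕)*(-1655/6)*(-327 + 2*(-1655/6)) - 1*(-4188823872133/1077059857026) = (⅕)*(-1655/6)*(-327 - 1655/3) + 4188823872133/1077059857026 = (⅕)*(-1655/6)*(-2636/3) + 4188823872133/1077059857026 = 436258/9 + 4188823872133/1077059857026 = 156637892840432635/3231179571078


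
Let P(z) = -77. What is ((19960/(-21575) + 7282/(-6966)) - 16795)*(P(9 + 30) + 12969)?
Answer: -3254509405862792/15029145 ≈ -2.1655e+8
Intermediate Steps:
((19960/(-21575) + 7282/(-6966)) - 16795)*(P(9 + 30) + 12969) = ((19960/(-21575) + 7282/(-6966)) - 16795)*(-77 + 12969) = ((19960*(-1/21575) + 7282*(-1/6966)) - 16795)*12892 = ((-3992/4315 - 3641/3483) - 16795)*12892 = (-29615051/15029145 - 16795)*12892 = -252444105326/15029145*12892 = -3254509405862792/15029145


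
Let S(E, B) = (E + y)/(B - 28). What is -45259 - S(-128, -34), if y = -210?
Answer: -1403198/31 ≈ -45264.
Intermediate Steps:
S(E, B) = (-210 + E)/(-28 + B) (S(E, B) = (E - 210)/(B - 28) = (-210 + E)/(-28 + B))
-45259 - S(-128, -34) = -45259 - (-210 - 128)/(-28 - 34) = -45259 - (-338)/(-62) = -45259 - (-1)*(-338)/62 = -45259 - 1*169/31 = -45259 - 169/31 = -1403198/31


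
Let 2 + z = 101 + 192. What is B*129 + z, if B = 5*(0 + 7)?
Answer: 4806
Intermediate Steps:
z = 291 (z = -2 + (101 + 192) = -2 + 293 = 291)
B = 35 (B = 5*7 = 35)
B*129 + z = 35*129 + 291 = 4515 + 291 = 4806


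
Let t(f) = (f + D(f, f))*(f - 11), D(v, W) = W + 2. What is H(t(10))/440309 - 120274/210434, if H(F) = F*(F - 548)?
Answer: -3594205879/6618284579 ≈ -0.54307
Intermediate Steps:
D(v, W) = 2 + W
t(f) = (-11 + f)*(2 + 2*f) (t(f) = (f + (2 + f))*(f - 11) = (2 + 2*f)*(-11 + f) = (-11 + f)*(2 + 2*f))
H(F) = F*(-548 + F)
H(t(10))/440309 - 120274/210434 = ((-22 - 20*10 + 2*10**2)*(-548 + (-22 - 20*10 + 2*10**2)))/440309 - 120274/210434 = ((-22 - 200 + 2*100)*(-548 + (-22 - 200 + 2*100)))*(1/440309) - 120274*1/210434 = ((-22 - 200 + 200)*(-548 + (-22 - 200 + 200)))*(1/440309) - 8591/15031 = -22*(-548 - 22)*(1/440309) - 8591/15031 = -22*(-570)*(1/440309) - 8591/15031 = 12540*(1/440309) - 8591/15031 = 12540/440309 - 8591/15031 = -3594205879/6618284579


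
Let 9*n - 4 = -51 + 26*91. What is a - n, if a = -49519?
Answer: -149330/3 ≈ -49777.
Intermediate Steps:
n = 773/3 (n = 4/9 + (-51 + 26*91)/9 = 4/9 + (-51 + 2366)/9 = 4/9 + (⅑)*2315 = 4/9 + 2315/9 = 773/3 ≈ 257.67)
a - n = -49519 - 1*773/3 = -49519 - 773/3 = -149330/3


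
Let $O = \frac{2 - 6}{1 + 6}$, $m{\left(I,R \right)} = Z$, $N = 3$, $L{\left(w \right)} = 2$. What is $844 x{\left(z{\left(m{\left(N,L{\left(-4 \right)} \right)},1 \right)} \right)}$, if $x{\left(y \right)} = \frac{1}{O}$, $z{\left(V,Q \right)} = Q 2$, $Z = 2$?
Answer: $-1477$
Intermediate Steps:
$m{\left(I,R \right)} = 2$
$z{\left(V,Q \right)} = 2 Q$
$O = - \frac{4}{7}$ ($O = \frac{2 - 6}{7} = \left(-4\right) \frac{1}{7} = - \frac{4}{7} \approx -0.57143$)
$x{\left(y \right)} = - \frac{7}{4}$ ($x{\left(y \right)} = \frac{1}{- \frac{4}{7}} = - \frac{7}{4}$)
$844 x{\left(z{\left(m{\left(N,L{\left(-4 \right)} \right)},1 \right)} \right)} = 844 \left(- \frac{7}{4}\right) = -1477$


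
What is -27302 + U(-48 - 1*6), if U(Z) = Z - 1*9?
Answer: -27365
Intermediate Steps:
U(Z) = -9 + Z (U(Z) = Z - 9 = -9 + Z)
-27302 + U(-48 - 1*6) = -27302 + (-9 + (-48 - 1*6)) = -27302 + (-9 + (-48 - 6)) = -27302 + (-9 - 54) = -27302 - 63 = -27365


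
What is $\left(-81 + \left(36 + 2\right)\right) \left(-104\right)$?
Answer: $4472$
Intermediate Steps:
$\left(-81 + \left(36 + 2\right)\right) \left(-104\right) = \left(-81 + 38\right) \left(-104\right) = \left(-43\right) \left(-104\right) = 4472$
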